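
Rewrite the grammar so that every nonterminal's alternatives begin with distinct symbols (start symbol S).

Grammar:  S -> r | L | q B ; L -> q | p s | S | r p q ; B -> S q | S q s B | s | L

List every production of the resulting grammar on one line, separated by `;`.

S -> r | L | q B; L -> q | p s | S | r p q; B -> s | L | S q B'; B' -> ε | s B

B has alternatives sharing prefix 'S q': factor to B → S q B' with B' → ε | s B.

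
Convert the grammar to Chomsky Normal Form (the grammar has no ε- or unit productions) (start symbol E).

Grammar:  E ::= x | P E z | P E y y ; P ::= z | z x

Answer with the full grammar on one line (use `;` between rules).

Introduce a nonterminal for each terminal appearing in a rule of length ≥ 2: X1 → z, X2 → y, X3 → x.
Binarize each right-hand side of length ≥ 3 by chaining fresh nonterminals (Y1, Y2, …): affected rules were E → P E X1; E → P E X2 X2.

E ::= x | P Y1 | P Y2; P ::= z | X1 X3; X1 ::= z; X2 ::= y; X3 ::= x; Y1 ::= E X1; Y2 ::= E Y3; Y3 ::= X2 X2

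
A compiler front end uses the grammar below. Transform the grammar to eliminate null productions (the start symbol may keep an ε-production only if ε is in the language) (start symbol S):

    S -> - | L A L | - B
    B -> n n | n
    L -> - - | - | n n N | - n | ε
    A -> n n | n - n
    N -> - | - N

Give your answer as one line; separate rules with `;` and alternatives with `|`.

Nullable nonterminals: {L}.
ε ∉ L(G), so no ε-production is kept.
Add the nullable-subset variants: S → L A L gives L A L | L A | A L | A.

S -> - | L A L | L A | A L | A | - B; B -> n n | n; L -> - - | - | n n N | - n; A -> n n | n - n; N -> - | - N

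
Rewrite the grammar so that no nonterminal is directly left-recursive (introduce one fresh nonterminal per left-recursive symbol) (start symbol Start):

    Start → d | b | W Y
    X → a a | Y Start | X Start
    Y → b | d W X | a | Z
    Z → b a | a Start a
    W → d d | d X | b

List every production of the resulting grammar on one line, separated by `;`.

X is directly left-recursive.
For X: α = {Start}, β = {a a, Y Start}. Rewrite as X → β X1 and X1 → α X1 | ε.

Start → d | b | W Y; X → a a X1 | Y Start X1; Y → b | d W X | a | Z; Z → b a | a Start a; W → d d | d X | b; X1 → Start X1 | ε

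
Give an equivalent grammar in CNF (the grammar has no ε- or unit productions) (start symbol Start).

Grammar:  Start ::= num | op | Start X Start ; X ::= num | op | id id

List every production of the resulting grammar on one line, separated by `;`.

Introduce a nonterminal for each terminal appearing in a rule of length ≥ 2: X1 → id.
Binarize each right-hand side of length ≥ 3 by chaining fresh nonterminals (Y1, Y2, …): affected rules were Start → Start X Start.

Start ::= num | op | Start Y1; X ::= num | op | X1 X1; X1 ::= id; Y1 ::= X Start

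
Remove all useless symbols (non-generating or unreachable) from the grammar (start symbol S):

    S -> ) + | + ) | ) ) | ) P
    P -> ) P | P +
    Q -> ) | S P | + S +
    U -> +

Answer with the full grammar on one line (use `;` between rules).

Generating nonterminals: {Q, S, U}.
Reachable from S after that: {S}.
Removed useless symbols: {P, Q, U} and every production mentioning them.

S -> ) + | + ) | ) )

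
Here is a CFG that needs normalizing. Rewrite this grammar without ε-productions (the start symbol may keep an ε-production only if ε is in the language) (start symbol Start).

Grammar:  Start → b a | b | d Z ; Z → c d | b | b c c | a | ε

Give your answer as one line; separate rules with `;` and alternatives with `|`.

Start → b a | b | d Z | d; Z → c d | b | b c c | a

The nullable symbols are {Z}.
ε ∉ L(G), so no ε-production is kept.
Expand every rule over subsets of its nullable positions: Start → d Z gives d Z | d.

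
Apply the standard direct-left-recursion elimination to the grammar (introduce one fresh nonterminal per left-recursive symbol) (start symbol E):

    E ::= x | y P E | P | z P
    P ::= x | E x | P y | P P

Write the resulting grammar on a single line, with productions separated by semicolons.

Left recursion appears on P.
For P: α = {y, P}, β = {x, E x}. Rewrite as P → β P' and P' → α P' | ε.

E ::= x | y P E | P | z P; P ::= x P' | E x P'; P' ::= y P' | P P' | ε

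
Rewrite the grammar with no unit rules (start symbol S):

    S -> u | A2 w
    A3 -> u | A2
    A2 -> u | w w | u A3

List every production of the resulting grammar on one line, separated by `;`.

S -> u | A2 w; A3 -> u | w w | u A3; A2 -> u | w w | u A3

Unit pairs: A3 ⇒* {A2}.
Replace each nonterminal's rules with the union of the non-unit rules of every nonterminal it unit-derives.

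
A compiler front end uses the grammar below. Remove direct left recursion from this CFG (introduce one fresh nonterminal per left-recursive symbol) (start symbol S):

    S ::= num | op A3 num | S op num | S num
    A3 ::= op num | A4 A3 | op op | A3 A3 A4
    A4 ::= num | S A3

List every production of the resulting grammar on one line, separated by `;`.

Directly left-recursive nonterminals: S, A3.
For S: α = {op num, num}, β = {num, op A3 num}. Rewrite as S → β S' and S' → α S' | ε.
For A3: α = {A3 A4}, β = {op num, A4 A3, op op}. Rewrite as A3 → β A3' and A3' → α A3' | ε.

S ::= num S' | op A3 num S'; A3 ::= op num A3' | A4 A3 A3' | op op A3'; A4 ::= num | S A3; S' ::= op num S' | num S' | eps; A3' ::= A3 A4 A3' | eps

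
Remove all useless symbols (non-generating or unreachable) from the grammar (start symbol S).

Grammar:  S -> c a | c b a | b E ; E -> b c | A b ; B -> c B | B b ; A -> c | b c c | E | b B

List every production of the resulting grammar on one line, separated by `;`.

Generating nonterminals: {A, E, S}.
Reachable from S after that: {A, E, S}.
Removed useless symbols: {B} and every production mentioning them.

S -> c a | c b a | b E; E -> b c | A b; A -> c | b c c | E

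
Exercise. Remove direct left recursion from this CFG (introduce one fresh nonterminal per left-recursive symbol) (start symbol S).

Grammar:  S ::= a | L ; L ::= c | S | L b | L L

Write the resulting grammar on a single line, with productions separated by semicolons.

Directly left-recursive nonterminal: L.
For L: α = {b, L}, β = {c, S}. Rewrite as L → β L' and L' → α L' | ε.

S ::= a | L; L ::= c L' | S L'; L' ::= b L' | L L' | ε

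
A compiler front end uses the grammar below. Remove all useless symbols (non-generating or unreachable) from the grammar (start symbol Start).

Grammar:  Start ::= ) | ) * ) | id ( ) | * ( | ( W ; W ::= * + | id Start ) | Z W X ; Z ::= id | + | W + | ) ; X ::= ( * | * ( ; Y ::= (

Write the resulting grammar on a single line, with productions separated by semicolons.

Start ::= ) | ) * ) | id ( ) | * ( | ( W; W ::= * + | id Start ) | Z W X; Z ::= id | + | W + | ); X ::= ( * | * (

Generating nonterminals: {Start, W, X, Y, Z}.
Reachable from Start after that: {Start, W, X, Z}.
Removed useless symbols: {Y} and every production mentioning them.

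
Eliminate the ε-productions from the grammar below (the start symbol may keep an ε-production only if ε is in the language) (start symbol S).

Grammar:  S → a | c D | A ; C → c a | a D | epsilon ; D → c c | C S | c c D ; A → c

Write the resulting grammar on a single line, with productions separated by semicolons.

The nullable symbols are {C}.
ε ∉ L(G), so no ε-production is kept.
Expand every rule over subsets of its nullable positions: D → C S gives C S | S.

S → a | c D | A; C → c a | a D; D → c c | C S | S | c c D; A → c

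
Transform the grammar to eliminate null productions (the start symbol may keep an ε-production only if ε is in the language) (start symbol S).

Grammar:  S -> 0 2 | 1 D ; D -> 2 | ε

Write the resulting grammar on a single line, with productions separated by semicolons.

The nullable symbols are {D}.
ε ∉ L(G), so no ε-production is kept.
For each production, add variants omitting each subset of nullable occurrences: S → 1 D gives 1 D | 1.

S -> 0 2 | 1 D | 1; D -> 2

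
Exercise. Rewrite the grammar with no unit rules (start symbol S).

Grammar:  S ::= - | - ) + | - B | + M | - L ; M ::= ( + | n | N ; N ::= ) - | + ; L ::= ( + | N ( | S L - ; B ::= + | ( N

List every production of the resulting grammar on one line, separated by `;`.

S ::= - | - ) + | - B | + M | - L; M ::= ) - | + | ( + | n; N ::= ) - | +; L ::= ( + | N ( | S L -; B ::= + | ( N

Unit pairs: M ⇒* {N}.
For every A with A ⇒* B via unit rules, add B's non-unit alternatives to A; then delete every rule of the form X → Y.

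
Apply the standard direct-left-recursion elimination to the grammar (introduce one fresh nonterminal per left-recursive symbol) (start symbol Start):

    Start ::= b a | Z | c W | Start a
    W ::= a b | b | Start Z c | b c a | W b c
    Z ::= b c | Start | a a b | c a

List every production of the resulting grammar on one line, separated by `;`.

Start ::= b a Start1 | Z Start1 | c W Start1; W ::= a b W1 | b W1 | Start Z c W1 | b c a W1; Z ::= b c | Start | a a b | c a; Start1 ::= a Start1 | eps; W1 ::= b c W1 | eps

Left recursion appears on Start, W.
For Start: α = {a}, β = {b a, Z, c W}. Rewrite as Start → β Start1 and Start1 → α Start1 | ε.
For W: α = {b c}, β = {a b, b, Start Z c, b c a}. Rewrite as W → β W1 and W1 → α W1 | ε.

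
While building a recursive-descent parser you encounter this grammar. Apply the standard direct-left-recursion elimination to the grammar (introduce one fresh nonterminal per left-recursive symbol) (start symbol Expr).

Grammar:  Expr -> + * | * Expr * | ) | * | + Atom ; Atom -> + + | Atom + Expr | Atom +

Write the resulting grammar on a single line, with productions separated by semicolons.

Atom is directly left-recursive.
For Atom: α = {+ Expr, +}, β = {+ +}. Rewrite as Atom → β Atom1 and Atom1 → α Atom1 | ε.

Expr -> + * | * Expr * | ) | * | + Atom; Atom -> + + Atom1; Atom1 -> + Expr Atom1 | + Atom1 | ε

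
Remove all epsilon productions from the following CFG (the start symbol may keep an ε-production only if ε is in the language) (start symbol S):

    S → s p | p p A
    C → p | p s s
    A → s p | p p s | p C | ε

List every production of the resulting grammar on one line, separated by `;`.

Nullable nonterminals: {A}.
ε ∉ L(G), so no ε-production is kept.
Expand every rule over subsets of its nullable positions: S → p p A gives p p A | p p.

S → s p | p p A | p p; C → p | p s s; A → s p | p p s | p C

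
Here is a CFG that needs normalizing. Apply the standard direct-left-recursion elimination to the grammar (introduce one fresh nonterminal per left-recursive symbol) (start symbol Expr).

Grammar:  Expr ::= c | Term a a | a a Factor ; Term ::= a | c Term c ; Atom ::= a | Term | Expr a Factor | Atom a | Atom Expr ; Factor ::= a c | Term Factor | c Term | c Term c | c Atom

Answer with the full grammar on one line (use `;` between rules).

Expr ::= c | Term a a | a a Factor; Term ::= a | c Term c; Atom ::= a Atom1 | Term Atom1 | Expr a Factor Atom1; Factor ::= a c | Term Factor | c Term | c Term c | c Atom; Atom1 ::= a Atom1 | Expr Atom1 | ε

Atom is directly left-recursive.
For Atom: α = {a, Expr}, β = {a, Term, Expr a Factor}. Rewrite as Atom → β Atom1 and Atom1 → α Atom1 | ε.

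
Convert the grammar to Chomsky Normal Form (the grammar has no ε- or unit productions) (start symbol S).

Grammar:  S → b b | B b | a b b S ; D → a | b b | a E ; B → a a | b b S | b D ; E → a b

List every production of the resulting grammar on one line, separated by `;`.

Introduce a nonterminal for each terminal appearing in a rule of length ≥ 2: X1 → b, X2 → a.
Binarize each right-hand side of length ≥ 3 by chaining fresh nonterminals (Y1, Y2, …): affected rules were S → X2 X1 X1 S; B → X1 X1 S.

S → X1 X1 | B X1 | X2 Y1; D → a | X1 X1 | X2 E; B → X2 X2 | X1 Y3 | X1 D; E → X2 X1; X1 → b; X2 → a; Y1 → X1 Y2; Y2 → X1 S; Y3 → X1 S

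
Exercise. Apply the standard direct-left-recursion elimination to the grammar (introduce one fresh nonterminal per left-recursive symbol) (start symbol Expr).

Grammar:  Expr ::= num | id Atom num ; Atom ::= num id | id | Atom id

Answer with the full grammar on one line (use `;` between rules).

Expr ::= num | id Atom num; Atom ::= num id Atom1 | id Atom1; Atom1 ::= id Atom1 | ε

Left recursion appears on Atom.
For Atom: α = {id}, β = {num id, id}. Rewrite as Atom → β Atom1 and Atom1 → α Atom1 | ε.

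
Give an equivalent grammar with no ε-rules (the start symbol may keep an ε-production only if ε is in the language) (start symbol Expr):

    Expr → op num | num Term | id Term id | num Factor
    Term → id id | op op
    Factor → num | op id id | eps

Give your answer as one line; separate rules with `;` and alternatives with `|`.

Expr → op num | num Term | id Term id | num Factor | num; Term → id id | op op; Factor → num | op id id

Nullable set = {Factor}.
ε ∉ L(G), so no ε-production is kept.
For each production, add variants omitting each subset of nullable occurrences: Expr → num Factor gives num Factor | num.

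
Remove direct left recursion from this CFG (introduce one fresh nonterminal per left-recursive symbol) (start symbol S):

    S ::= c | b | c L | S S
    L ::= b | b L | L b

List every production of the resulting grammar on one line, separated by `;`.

S ::= c S' | b S' | c L S'; L ::= b L' | b L L'; S' ::= S S' | eps; L' ::= b L' | eps

S, L are directly left-recursive.
For S: α = {S}, β = {c, b, c L}. Rewrite as S → β S' and S' → α S' | ε.
For L: α = {b}, β = {b, b L}. Rewrite as L → β L' and L' → α L' | ε.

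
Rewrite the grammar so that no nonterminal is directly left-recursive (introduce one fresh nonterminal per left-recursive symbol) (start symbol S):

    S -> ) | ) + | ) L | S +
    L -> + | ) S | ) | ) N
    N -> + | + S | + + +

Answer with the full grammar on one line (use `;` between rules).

S -> ) S' | ) + S' | ) L S'; L -> + | ) S | ) | ) N; N -> + | + S | + + +; S' -> + S' | eps

Left recursion appears on S.
For S: α = {+}, β = {), ) +, ) L}. Rewrite as S → β S' and S' → α S' | ε.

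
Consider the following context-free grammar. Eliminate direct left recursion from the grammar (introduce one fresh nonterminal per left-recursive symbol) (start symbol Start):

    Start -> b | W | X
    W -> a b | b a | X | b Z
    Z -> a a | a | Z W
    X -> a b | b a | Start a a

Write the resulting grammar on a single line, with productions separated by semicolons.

Directly left-recursive nonterminal: Z.
For Z: α = {W}, β = {a a, a}. Rewrite as Z → β Z1 and Z1 → α Z1 | ε.

Start -> b | W | X; W -> a b | b a | X | b Z; Z -> a a Z1 | a Z1; X -> a b | b a | Start a a; Z1 -> W Z1 | eps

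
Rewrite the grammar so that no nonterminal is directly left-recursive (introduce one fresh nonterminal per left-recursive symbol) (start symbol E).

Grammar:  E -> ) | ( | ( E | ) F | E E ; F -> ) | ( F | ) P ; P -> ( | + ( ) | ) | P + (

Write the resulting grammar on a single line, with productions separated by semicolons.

E -> ) E' | ( E' | ( E E' | ) F E'; F -> ) | ( F | ) P; P -> ( P' | + ( ) P' | ) P'; E' -> E E' | ε; P' -> + ( P' | ε

Directly left-recursive nonterminals: E, P.
For E: α = {E}, β = {), (, ( E, ) F}. Rewrite as E → β E' and E' → α E' | ε.
For P: α = {+ (}, β = {(, + ( ), )}. Rewrite as P → β P' and P' → α P' | ε.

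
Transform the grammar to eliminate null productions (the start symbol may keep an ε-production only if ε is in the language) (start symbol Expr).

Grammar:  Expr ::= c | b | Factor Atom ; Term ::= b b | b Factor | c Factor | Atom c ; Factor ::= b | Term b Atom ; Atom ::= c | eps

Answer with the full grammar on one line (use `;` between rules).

Expr ::= c | b | Factor Atom | Factor; Term ::= b b | b Factor | c Factor | Atom c | c; Factor ::= b | Term b Atom | Term b; Atom ::= c

The nullable symbols are {Atom}.
ε ∉ L(G), so no ε-production is kept.
Add the nullable-subset variants: Expr → Factor Atom gives Factor Atom | Factor. Term → Atom c gives Atom c | c. Factor → Term b Atom gives Term b Atom | Term b.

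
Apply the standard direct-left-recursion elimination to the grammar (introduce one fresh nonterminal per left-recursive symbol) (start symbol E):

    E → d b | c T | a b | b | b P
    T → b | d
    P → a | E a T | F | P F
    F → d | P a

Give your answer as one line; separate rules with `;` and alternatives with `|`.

E → d b | c T | a b | b | b P; T → b | d; P → a P' | E a T P' | F P'; F → d | P a; P' → F P' | epsilon

Left recursion appears on P.
For P: α = {F}, β = {a, E a T, F}. Rewrite as P → β P' and P' → α P' | ε.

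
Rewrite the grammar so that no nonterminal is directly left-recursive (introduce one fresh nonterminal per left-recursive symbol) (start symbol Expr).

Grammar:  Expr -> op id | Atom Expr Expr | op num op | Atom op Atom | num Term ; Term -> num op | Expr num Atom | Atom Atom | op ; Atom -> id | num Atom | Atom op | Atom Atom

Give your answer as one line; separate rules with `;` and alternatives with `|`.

Expr -> op id | Atom Expr Expr | op num op | Atom op Atom | num Term; Term -> num op | Expr num Atom | Atom Atom | op; Atom -> id Atom1 | num Atom Atom1; Atom1 -> op Atom1 | Atom Atom1 | ε

Atom is directly left-recursive.
For Atom: α = {op, Atom}, β = {id, num Atom}. Rewrite as Atom → β Atom1 and Atom1 → α Atom1 | ε.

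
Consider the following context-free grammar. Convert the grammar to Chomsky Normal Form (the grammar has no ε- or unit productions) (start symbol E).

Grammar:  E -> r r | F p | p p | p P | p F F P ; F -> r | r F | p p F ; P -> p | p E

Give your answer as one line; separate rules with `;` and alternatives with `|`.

E -> X1 X1 | F X2 | X2 X2 | X2 P | X2 Y1; F -> r | X1 F | X2 Y3; P -> p | X2 E; X1 -> r; X2 -> p; Y1 -> F Y2; Y2 -> F P; Y3 -> X2 F

Introduce a nonterminal for each terminal appearing in a rule of length ≥ 2: X1 → r, X2 → p.
Binarize each right-hand side of length ≥ 3 by chaining fresh nonterminals (Y1, Y2, …): affected rules were E → X2 F F P; F → X2 X2 F.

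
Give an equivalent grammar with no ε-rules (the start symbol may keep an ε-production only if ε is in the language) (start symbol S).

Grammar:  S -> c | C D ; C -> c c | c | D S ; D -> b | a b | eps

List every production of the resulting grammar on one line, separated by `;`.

Nullable nonterminals: {D}.
ε ∉ L(G), so no ε-production is kept.
Add the nullable-subset variants: S → C D gives C D | C. C → D S gives D S | S.

S -> c | C D | C; C -> c c | c | D S | S; D -> b | a b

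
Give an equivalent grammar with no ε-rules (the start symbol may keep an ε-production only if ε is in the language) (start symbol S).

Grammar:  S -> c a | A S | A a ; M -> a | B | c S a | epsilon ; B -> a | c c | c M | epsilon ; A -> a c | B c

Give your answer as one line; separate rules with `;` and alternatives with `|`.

S -> c a | A S | A a; M -> a | B | c S a; B -> a | c c | c M | c; A -> a c | B c | c

The nullable symbols are {B, M}.
ε ∉ L(G), so no ε-production is kept.
For each production, add variants omitting each subset of nullable occurrences: B → c M gives c M | c. A → B c gives B c | c.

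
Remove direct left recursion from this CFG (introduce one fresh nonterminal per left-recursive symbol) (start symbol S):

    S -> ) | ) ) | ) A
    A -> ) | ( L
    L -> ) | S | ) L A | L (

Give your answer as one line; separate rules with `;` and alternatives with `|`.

Left recursion appears on L.
For L: α = {(}, β = {), S, ) L A}. Rewrite as L → β L' and L' → α L' | ε.

S -> ) | ) ) | ) A; A -> ) | ( L; L -> ) L' | S L' | ) L A L'; L' -> ( L' | ε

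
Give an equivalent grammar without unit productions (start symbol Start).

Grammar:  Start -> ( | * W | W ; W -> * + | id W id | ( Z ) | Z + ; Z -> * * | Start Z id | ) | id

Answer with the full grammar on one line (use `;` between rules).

Start -> ( | * W | * + | id W id | ( Z ) | Z +; W -> * + | id W id | ( Z ) | Z +; Z -> * * | Start Z id | ) | id

Unit pairs: Start ⇒* {W}.
For every A with A ⇒* B via unit rules, add B's non-unit alternatives to A; then delete every rule of the form X → Y.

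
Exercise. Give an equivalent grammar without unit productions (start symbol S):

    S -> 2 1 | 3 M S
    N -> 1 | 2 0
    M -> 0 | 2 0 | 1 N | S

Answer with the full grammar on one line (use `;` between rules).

Unit pairs: M ⇒* {S}.
For every A with A ⇒* B via unit rules, add B's non-unit alternatives to A; then delete every rule of the form X → Y.

S -> 2 1 | 3 M S; N -> 1 | 2 0; M -> 2 1 | 3 M S | 0 | 2 0 | 1 N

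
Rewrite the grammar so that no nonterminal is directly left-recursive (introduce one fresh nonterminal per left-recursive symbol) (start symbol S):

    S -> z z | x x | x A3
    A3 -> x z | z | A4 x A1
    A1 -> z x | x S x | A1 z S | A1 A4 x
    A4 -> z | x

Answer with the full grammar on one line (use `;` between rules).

Left recursion appears on A1.
For A1: α = {z S, A4 x}, β = {z x, x S x}. Rewrite as A1 → β A1' and A1' → α A1' | ε.

S -> z z | x x | x A3; A3 -> x z | z | A4 x A1; A1 -> z x A1' | x S x A1'; A4 -> z | x; A1' -> z S A1' | A4 x A1' | epsilon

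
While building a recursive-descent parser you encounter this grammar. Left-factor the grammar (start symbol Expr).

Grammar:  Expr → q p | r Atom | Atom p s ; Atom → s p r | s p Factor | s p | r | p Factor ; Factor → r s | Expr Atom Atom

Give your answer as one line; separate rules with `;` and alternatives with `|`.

Atom has alternatives sharing prefix 's p': factor to Atom → s p Atom1 with Atom1 → r | Factor | ε.

Expr → q p | r Atom | Atom p s; Atom → r | p Factor | s p Atom1; Factor → r s | Expr Atom Atom; Atom1 → r | Factor | eps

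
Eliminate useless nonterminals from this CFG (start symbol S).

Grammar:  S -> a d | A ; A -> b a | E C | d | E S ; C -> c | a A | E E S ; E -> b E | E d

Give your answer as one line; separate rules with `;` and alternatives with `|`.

S -> a d | A; A -> b a | d

Generating nonterminals: {A, C, S}.
Reachable from S after that: {A, S}.
Removed useless symbols: {C, E} and every production mentioning them.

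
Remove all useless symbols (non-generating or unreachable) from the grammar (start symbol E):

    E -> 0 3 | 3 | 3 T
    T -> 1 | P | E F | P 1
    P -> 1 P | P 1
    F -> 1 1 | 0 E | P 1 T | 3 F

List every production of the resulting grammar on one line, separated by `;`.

E -> 0 3 | 3 | 3 T; T -> 1 | E F; F -> 1 1 | 0 E | 3 F

Generating nonterminals: {E, F, T}.
Reachable from E after that: {E, F, T}.
Removed useless symbols: {P} and every production mentioning them.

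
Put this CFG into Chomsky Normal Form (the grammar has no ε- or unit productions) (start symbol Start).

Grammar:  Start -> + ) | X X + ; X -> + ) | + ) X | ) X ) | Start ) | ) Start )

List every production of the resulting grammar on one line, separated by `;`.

Start -> X1 X2 | X Y1; X -> X1 X2 | X1 Y2 | X2 Y3 | Start X2 | X2 Y4; X1 -> +; X2 -> ); Y1 -> X X1; Y2 -> X2 X; Y3 -> X X2; Y4 -> Start X2

Introduce a nonterminal for each terminal appearing in a rule of length ≥ 2: X1 → +, X2 → ).
Binarize each right-hand side of length ≥ 3 by chaining fresh nonterminals (Y1, Y2, …): affected rules were Start → X X X1; X → X1 X2 X; X → X2 X X2; X → X2 Start X2.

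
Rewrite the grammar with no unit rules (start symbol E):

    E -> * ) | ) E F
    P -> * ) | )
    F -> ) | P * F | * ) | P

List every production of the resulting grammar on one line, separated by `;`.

E -> * ) | ) E F; P -> * ) | ); F -> ) | P * F | * )

Unit pairs: F ⇒* {P}.
Replace each nonterminal's rules with the union of the non-unit rules of every nonterminal it unit-derives.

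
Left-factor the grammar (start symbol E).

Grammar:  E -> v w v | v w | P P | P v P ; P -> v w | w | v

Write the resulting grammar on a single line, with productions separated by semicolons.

E -> v w E' | P E''; P -> w | v P'; E' -> v | ε; E'' -> P | v P; P' -> w | ε

E has alternatives sharing prefix 'v w': factor to E → v w E' with E' → v | ε.
E has alternatives sharing prefix 'P': factor to E → P E'' with E'' → P | v P.
P has alternatives sharing prefix 'v': factor to P → v P' with P' → w | ε.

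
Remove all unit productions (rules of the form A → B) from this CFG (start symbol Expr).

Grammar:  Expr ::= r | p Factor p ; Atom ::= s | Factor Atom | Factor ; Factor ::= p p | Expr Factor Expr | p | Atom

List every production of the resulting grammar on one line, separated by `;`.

Expr ::= r | p Factor p; Atom ::= s | Factor Atom | p p | Expr Factor Expr | p; Factor ::= s | Factor Atom | p p | Expr Factor Expr | p

Unit pairs: Atom ⇒* {Factor}; Factor ⇒* {Atom}.
For each unit pair (A, B), copy every non-unit production of B to A, then drop all unit productions.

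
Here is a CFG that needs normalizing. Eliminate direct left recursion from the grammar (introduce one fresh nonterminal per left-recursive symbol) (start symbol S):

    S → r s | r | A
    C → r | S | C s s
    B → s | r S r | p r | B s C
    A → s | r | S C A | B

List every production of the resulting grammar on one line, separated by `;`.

S → r s | r | A; C → r C' | S C'; B → s B' | r S r B' | p r B'; A → s | r | S C A | B; C' → s s C' | ε; B' → s C B' | ε

C, B are directly left-recursive.
For C: α = {s s}, β = {r, S}. Rewrite as C → β C' and C' → α C' | ε.
For B: α = {s C}, β = {s, r S r, p r}. Rewrite as B → β B' and B' → α B' | ε.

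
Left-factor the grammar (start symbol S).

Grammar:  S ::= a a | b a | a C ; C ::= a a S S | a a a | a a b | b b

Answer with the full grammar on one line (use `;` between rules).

S has alternatives sharing prefix 'a': factor to S → a S' with S' → a | C.
C has alternatives sharing prefix 'a a': factor to C → a a C' with C' → S S | a | b.

S ::= b a | a S'; C ::= b b | a a C'; S' ::= a | C; C' ::= S S | a | b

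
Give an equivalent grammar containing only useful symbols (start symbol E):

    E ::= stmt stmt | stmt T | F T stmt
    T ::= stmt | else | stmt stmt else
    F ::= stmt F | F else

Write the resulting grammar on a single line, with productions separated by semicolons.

Generating nonterminals: {E, T}.
Reachable from E after that: {E, T}.
Removed useless symbols: {F} and every production mentioning them.

E ::= stmt stmt | stmt T; T ::= stmt | else | stmt stmt else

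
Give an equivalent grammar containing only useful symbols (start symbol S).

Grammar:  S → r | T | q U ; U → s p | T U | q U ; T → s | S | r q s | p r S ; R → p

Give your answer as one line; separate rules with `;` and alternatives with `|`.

S → r | T | q U; U → s p | T U | q U; T → s | S | r q s | p r S

Generating nonterminals: {R, S, T, U}.
Reachable from S after that: {S, T, U}.
Removed useless symbols: {R} and every production mentioning them.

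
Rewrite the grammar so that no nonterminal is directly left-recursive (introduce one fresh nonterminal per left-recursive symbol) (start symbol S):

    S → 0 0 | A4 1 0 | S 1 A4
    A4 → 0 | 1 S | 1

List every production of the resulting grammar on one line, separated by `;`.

S → 0 0 S' | A4 1 0 S'; A4 → 0 | 1 S | 1; S' → 1 A4 S' | ε

S is directly left-recursive.
For S: α = {1 A4}, β = {0 0, A4 1 0}. Rewrite as S → β S' and S' → α S' | ε.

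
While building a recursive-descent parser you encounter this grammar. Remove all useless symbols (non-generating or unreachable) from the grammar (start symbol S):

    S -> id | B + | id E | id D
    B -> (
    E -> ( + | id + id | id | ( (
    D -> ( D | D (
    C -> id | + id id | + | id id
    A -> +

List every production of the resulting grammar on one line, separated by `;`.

S -> id | B + | id E; B -> (; E -> ( + | id + id | id | ( (

Generating nonterminals: {A, B, C, E, S}.
Reachable from S after that: {B, E, S}.
Removed useless symbols: {A, C, D} and every production mentioning them.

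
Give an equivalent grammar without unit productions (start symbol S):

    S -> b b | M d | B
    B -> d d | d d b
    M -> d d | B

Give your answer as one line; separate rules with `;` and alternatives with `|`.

S -> d d | d d b | b b | M d; B -> d d | d d b; M -> d d | d d b

Unit pairs: M ⇒* {B}; S ⇒* {B}.
For each unit pair (A, B), copy every non-unit production of B to A, then drop all unit productions.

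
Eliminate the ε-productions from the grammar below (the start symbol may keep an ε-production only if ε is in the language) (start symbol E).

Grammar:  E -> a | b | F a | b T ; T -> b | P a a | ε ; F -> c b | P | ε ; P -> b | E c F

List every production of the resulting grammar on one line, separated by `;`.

E -> a | b | F a | b T; T -> b | P a a; F -> c b | P; P -> b | E c F | E c

The nullable symbols are {F, T}.
ε ∉ L(G), so no ε-production is kept.
Expand every rule over subsets of its nullable positions: P → E c F gives E c F | E c.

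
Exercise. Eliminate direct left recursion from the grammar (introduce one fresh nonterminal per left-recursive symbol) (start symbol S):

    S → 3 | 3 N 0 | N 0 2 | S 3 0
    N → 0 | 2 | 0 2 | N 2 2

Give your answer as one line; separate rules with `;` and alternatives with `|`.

Left recursion appears on S, N.
For S: α = {3 0}, β = {3, 3 N 0, N 0 2}. Rewrite as S → β S' and S' → α S' | ε.
For N: α = {2 2}, β = {0, 2, 0 2}. Rewrite as N → β N' and N' → α N' | ε.

S → 3 S' | 3 N 0 S' | N 0 2 S'; N → 0 N' | 2 N' | 0 2 N'; S' → 3 0 S' | ε; N' → 2 2 N' | ε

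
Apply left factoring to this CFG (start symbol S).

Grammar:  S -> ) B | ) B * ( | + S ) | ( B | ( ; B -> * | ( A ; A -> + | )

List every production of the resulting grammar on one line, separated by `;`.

S -> + S ) | ) B S' | ( S''; B -> * | ( A; A -> + | ); S' -> ε | * (; S'' -> B | ε

S has alternatives sharing prefix ') B': factor to S → ) B S' with S' → ε | * (.
S has alternatives sharing prefix '(': factor to S → ( S'' with S'' → B | ε.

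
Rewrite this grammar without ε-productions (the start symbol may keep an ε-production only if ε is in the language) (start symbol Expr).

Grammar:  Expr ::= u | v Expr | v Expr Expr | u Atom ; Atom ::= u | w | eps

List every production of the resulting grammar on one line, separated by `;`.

Nullable set = {Atom}.
ε ∉ L(G), so no ε-production is kept.

Expr ::= u | v Expr | v Expr Expr | u Atom; Atom ::= u | w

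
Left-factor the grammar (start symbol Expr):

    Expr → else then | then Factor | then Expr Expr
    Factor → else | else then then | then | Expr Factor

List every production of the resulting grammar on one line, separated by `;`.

Expr → else then | then Expr1; Factor → then | Expr Factor | else Factor1; Expr1 → Factor | Expr Expr; Factor1 → ε | then then

Expr has alternatives sharing prefix 'then': factor to Expr → then Expr1 with Expr1 → Factor | Expr Expr.
Factor has alternatives sharing prefix 'else': factor to Factor → else Factor1 with Factor1 → ε | then then.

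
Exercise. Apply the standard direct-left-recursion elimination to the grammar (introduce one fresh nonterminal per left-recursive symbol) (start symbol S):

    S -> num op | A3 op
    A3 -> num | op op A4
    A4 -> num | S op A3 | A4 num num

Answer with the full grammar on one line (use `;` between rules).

S -> num op | A3 op; A3 -> num | op op A4; A4 -> num A4' | S op A3 A4'; A4' -> num num A4' | ε

Left recursion appears on A4.
For A4: α = {num num}, β = {num, S op A3}. Rewrite as A4 → β A4' and A4' → α A4' | ε.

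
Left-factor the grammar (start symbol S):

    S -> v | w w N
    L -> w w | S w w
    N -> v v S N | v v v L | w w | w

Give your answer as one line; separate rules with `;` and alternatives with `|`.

S -> v | w w N; L -> w w | S w w; N -> v v N' | w N''; N' -> S N | v L; N'' -> w | ε

N has alternatives sharing prefix 'v v': factor to N → v v N' with N' → S N | v L.
N has alternatives sharing prefix 'w': factor to N → w N'' with N'' → w | ε.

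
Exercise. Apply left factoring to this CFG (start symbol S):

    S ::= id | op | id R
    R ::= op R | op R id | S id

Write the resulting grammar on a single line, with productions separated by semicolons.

S ::= op | id S'; R ::= S id | op R R'; S' ::= ε | R; R' ::= ε | id

S has alternatives sharing prefix 'id': factor to S → id S' with S' → ε | R.
R has alternatives sharing prefix 'op R': factor to R → op R R' with R' → ε | id.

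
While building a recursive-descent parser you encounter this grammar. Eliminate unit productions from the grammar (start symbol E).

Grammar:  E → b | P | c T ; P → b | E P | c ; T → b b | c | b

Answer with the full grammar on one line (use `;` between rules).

Unit pairs: E ⇒* {P}.
For every A with A ⇒* B via unit rules, add B's non-unit alternatives to A; then delete every rule of the form X → Y.

E → b | c T | E P | c; P → b | E P | c; T → b b | c | b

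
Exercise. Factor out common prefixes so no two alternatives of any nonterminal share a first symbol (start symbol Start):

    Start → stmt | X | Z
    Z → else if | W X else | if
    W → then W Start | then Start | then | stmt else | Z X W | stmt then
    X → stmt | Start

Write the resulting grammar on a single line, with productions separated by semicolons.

W has alternatives sharing prefix 'then': factor to W → then W1 with W1 → W Start | Start | ε.
W has alternatives sharing prefix 'stmt': factor to W → stmt W2 with W2 → else | then.

Start → stmt | X | Z; Z → else if | W X else | if; W → Z X W | then W1 | stmt W2; X → stmt | Start; W1 → W Start | Start | ε; W2 → else | then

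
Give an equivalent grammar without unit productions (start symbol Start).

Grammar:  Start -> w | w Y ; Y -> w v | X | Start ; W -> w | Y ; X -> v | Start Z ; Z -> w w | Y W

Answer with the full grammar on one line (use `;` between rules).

Unit pairs: W ⇒* {Start, X, Y}; Y ⇒* {Start, X}.
For each unit pair (A, B), copy every non-unit production of B to A, then drop all unit productions.

Start -> w | w Y; Y -> w | w Y | v | Start Z | w v; W -> w | w Y | v | Start Z | w v; X -> v | Start Z; Z -> w w | Y W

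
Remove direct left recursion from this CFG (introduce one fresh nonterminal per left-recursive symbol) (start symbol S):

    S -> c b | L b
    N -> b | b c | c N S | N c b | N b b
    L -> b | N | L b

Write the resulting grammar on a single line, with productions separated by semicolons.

S -> c b | L b; N -> b N' | b c N' | c N S N'; L -> b L' | N L'; N' -> c b N' | b b N' | ε; L' -> b L' | ε

Directly left-recursive nonterminals: N, L.
For N: α = {c b, b b}, β = {b, b c, c N S}. Rewrite as N → β N' and N' → α N' | ε.
For L: α = {b}, β = {b, N}. Rewrite as L → β L' and L' → α L' | ε.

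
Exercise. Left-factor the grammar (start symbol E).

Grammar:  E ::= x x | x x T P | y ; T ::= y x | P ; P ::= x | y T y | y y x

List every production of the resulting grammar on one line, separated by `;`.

E has alternatives sharing prefix 'x x': factor to E → x x E' with E' → ε | T P.
P has alternatives sharing prefix 'y': factor to P → y P' with P' → T y | y x.

E ::= y | x x E'; T ::= y x | P; P ::= x | y P'; E' ::= ε | T P; P' ::= T y | y x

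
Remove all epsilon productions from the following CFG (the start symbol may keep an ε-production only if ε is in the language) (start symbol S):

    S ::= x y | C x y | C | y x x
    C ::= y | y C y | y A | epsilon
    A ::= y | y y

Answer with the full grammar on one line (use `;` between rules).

Nullable nonterminals: {C, S}.
ε ∈ L(G) since S is nullable, so keep S → ε.
Expand every rule over subsets of its nullable positions: C → y C y gives y C y | y y.

S ::= x y | C x y | C | y x x | ε; C ::= y | y C y | y y | y A; A ::= y | y y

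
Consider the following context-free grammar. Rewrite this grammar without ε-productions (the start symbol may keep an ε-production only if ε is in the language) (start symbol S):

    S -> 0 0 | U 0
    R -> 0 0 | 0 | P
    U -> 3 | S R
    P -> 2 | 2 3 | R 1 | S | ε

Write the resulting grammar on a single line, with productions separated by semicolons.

Nullable set = {P, R}.
ε ∉ L(G), so no ε-production is kept.
Expand every rule over subsets of its nullable positions: U → S R gives S R | S. P → R 1 gives R 1 | 1.

S -> 0 0 | U 0; R -> 0 0 | 0 | P; U -> 3 | S R | S; P -> 2 | 2 3 | R 1 | 1 | S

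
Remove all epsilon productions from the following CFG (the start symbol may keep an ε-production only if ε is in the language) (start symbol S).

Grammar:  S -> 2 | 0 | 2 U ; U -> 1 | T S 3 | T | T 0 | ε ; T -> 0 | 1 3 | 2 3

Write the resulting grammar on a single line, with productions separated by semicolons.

The nullable symbols are {U}.
ε ∉ L(G), so no ε-production is kept.

S -> 2 | 0 | 2 U; U -> 1 | T S 3 | T | T 0; T -> 0 | 1 3 | 2 3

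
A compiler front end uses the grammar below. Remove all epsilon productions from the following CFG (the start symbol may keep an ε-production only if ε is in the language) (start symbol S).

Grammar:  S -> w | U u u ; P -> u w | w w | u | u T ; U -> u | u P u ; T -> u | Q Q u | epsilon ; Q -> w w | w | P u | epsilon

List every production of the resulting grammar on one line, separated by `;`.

Nullable set = {Q, T}.
ε ∉ L(G), so no ε-production is kept.
Add the nullable-subset variants: T → Q Q u gives Q Q u | Q u.

S -> w | U u u; P -> u w | w w | u | u T; U -> u | u P u; T -> u | Q Q u | Q u; Q -> w w | w | P u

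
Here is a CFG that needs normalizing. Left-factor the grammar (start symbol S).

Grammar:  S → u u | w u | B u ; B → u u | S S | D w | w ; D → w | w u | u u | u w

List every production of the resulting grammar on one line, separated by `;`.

S → u u | w u | B u; B → u u | S S | D w | w; D → w D' | u D''; D' → ε | u; D'' → u | w

D has alternatives sharing prefix 'w': factor to D → w D' with D' → ε | u.
D has alternatives sharing prefix 'u': factor to D → u D'' with D'' → u | w.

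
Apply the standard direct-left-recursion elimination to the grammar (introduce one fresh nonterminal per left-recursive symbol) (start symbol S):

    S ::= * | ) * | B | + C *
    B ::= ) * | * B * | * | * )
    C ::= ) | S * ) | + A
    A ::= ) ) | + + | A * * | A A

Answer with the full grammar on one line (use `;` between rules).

S ::= * | ) * | B | + C *; B ::= ) * | * B * | * | * ); C ::= ) | S * ) | + A; A ::= ) ) A' | + + A'; A' ::= * * A' | A A' | ε

Directly left-recursive nonterminal: A.
For A: α = {* *, A}, β = {) ), + +}. Rewrite as A → β A' and A' → α A' | ε.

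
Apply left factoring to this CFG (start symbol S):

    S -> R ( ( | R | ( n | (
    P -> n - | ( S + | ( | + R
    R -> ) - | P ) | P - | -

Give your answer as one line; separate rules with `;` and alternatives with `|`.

S has alternatives sharing prefix 'R': factor to S → R S' with S' → ( ( | ε.
S has alternatives sharing prefix '(': factor to S → ( S'' with S'' → n | ε.
P has alternatives sharing prefix '(': factor to P → ( P' with P' → S + | ε.
R has alternatives sharing prefix 'P': factor to R → P R' with R' → ) | -.

S -> R S' | ( S''; P -> n - | + R | ( P'; R -> ) - | - | P R'; S' -> ( ( | epsilon; S'' -> n | epsilon; P' -> S + | epsilon; R' -> ) | -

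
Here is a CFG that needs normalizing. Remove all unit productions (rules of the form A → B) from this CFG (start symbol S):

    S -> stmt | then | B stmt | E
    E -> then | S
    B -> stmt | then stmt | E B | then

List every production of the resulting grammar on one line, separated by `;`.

S -> then | stmt | B stmt; E -> then | stmt | B stmt; B -> stmt | then stmt | E B | then

Unit pairs: E ⇒* {S}; S ⇒* {E}.
For each unit pair (A, B), copy every non-unit production of B to A, then drop all unit productions.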